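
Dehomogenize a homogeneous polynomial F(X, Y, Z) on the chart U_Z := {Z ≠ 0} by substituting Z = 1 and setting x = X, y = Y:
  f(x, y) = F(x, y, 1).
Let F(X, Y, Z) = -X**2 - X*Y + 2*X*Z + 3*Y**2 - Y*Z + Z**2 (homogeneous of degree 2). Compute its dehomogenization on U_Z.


f(x, y) = -x**2 - x*y + 2*x + 3*y**2 - y + 1

On U_Z we set Z = 1. Each monomial c·X^i·Y^j·Z^k in F becomes c·x^i·y^j·1^k = c·x^i·y^j.
Substituting Z = 1: F(X, Y, 1) = -x**2 - x*y + 2*x + 3*y**2 - y + 1.
Note: deg(f) ≤ deg(F) = 2; strict inequality happens when F is divisible by Z (lost terms).


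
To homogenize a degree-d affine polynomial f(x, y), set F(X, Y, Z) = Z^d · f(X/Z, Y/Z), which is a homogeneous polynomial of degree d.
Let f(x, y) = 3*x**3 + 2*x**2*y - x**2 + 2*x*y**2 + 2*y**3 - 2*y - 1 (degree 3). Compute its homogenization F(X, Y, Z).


F(X, Y, Z) = 3*X**3 + 2*X**2*Y - X**2*Z + 2*X*Y**2 + 2*Y**3 - 2*Y*Z**2 - Z**3

deg(f) = 3.
Substitute x = X/Z, y = Y/Z into f, then multiply by Z^3.
  monomial 3·x^3·y^0 ↦ 3·X^3·Y^0·Z^0.
  monomial 2·x^2·y^1 ↦ 2·X^2·Y^1·Z^0.
  monomial -1·x^2·y^0 ↦ -1·X^2·Y^0·Z^1.
  monomial 2·x^1·y^2 ↦ 2·X^1·Y^2·Z^0.
  monomial 2·x^0·y^3 ↦ 2·X^0·Y^3·Z^0.
  monomial -2·x^0·y^1 ↦ -2·X^0·Y^1·Z^2.
  monomial -1·x^0·y^0 ↦ -1·X^0·Y^0·Z^3.
Collecting: F(X, Y, Z) = 3*X**3 + 2*X**2*Y - X**2*Z + 2*X*Y**2 + 2*Y**3 - 2*Y*Z**2 - Z**3.


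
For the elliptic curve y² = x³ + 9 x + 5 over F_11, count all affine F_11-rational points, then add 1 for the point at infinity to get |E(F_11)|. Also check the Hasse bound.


Affine points = {(0, 4), (0, 7), (1, 2), (1, 9), (2, 3), (2, 8), (3, 2), (3, 9), (6, 0), (7, 2), (7, 9), (9, 1), (9, 10)}; affine count = 13; |E(F_11)| = 14.

Discriminant check: Δ ∝ 4a³ + 27b² = 4·9³ + 27·5² = 4·729 + 27·25 ≡ 5 (mod 11). Nonzero ⇒ E is nonsingular.
For each x ∈ F_11, compute rhs = x³ + 9·x + 5 mod 11, then count y ∈ F_11 with y² ≡ rhs.
  x = 0: rhs = 5, matching y values: 4, 7 (2 points).
  x = 1: rhs = 4, matching y values: 2, 9 (2 points).
  x = 2: rhs = 9, matching y values: 3, 8 (2 points).
  x = 3: rhs = 4, matching y values: 2, 9 (2 points).
  x = 4: rhs = 6, matching y values: none (0 points).
  x = 5: rhs = 10, matching y values: none (0 points).
  x = 6: rhs = 0, matching y values: 0 (1 points).
  x = 7: rhs = 4, matching y values: 2, 9 (2 points).
  x = 8: rhs = 6, matching y values: none (0 points).
  x = 9: rhs = 1, matching y values: 1, 10 (2 points).
  x = 10: rhs = 6, matching y values: none (0 points).
Total affine count: 13.
Full point count |E(F_11)| = 13 + 1 = 14.
Hasse bound: |14 − (11+1)| = |2| = 2 ≤ 2√11 ≈ 6.6332 ✓.


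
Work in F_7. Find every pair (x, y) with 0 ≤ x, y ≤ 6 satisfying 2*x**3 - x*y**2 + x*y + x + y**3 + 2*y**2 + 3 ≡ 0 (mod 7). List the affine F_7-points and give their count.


Affine F_7-points: {(1, 5), (2, 0), (3, 1), (3, 2), (3, 5), (5, 3), (5, 4), (6, 0)}; count = 8.

For each of the 49 pairs (x, y) ∈ F_7², evaluate f(x, y) mod 7. Record the zeros.
  x = 0: [0↦3, 1↦6, 2↦5, 3↦6, 4↦1, 5↦3, 6↦4]  zeros at y ∈ ∅
  x = 1: [0↦6, 1↦2, 2↦6, 3↦3, 4↦6, 5↦0, 6↦5]  zeros at y ∈ {5}
  x = 2: [0↦0, 1↦3, 2↦5, 3↦5, 4↦2, 5↦2, 6↦4]  zeros at y ∈ {0}
  x = 3: [0↦4, 1↦0, 2↦0, 3↦3, 4↦1, 5↦0, 6↦6]  zeros at y ∈ {1, 2, 5}
  x = 4: [0↦2, 1↦5, 2↦3, 3↦2, 4↦1, 5↦6, 6↦2]  zeros at y ∈ ∅
  x = 5: [0↦6, 1↦2, 2↦5, 3↦0, 4↦0, 5↦4, 6↦4]  zeros at y ∈ {3, 4}
  x = 6: [0↦0, 1↦3, 2↦4, 3↦2, 4↦3, 5↦6, 6↦3]  zeros at y ∈ {0}
Collecting zeros: affine points = {(1, 5), (2, 0), (3, 1), (3, 2), (3, 5), (5, 3), (5, 4), (6, 0)}.
Total count |C(F_7)_aff| = 8.


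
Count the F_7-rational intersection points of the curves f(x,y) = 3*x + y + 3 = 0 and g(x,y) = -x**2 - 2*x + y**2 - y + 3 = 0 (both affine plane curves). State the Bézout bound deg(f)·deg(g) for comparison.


Common zeros: {(1, 1)}; count = 1; Bézout bound = 2.

deg(f) = 1, deg(g) = 2, so Bézout bound = 2.
Scan x ∈ F_7. For each x, list the y ∈ F_7 with f(x, y) ≡ 0 and those with g(x, y) ≡ 0 (mod 7); the common zeros in that column are the intersection.
  x = 0: f ≡ 0 at y ∈ {4}; g ≡ 0 at y ∈ ∅; common: ∅.
  x = 1: f ≡ 0 at y ∈ {1}; g ≡ 0 at y ∈ {0, 1}; common: {1}.
  x = 2: f ≡ 0 at y ∈ {5}; g ≡ 0 at y ∈ {4}; common: ∅.
  x = 3: f ≡ 0 at y ∈ {2}; g ≡ 0 at y ∈ {4}; common: ∅.
  x = 4: f ≡ 0 at y ∈ {6}; g ≡ 0 at y ∈ {0, 1}; common: ∅.
  x = 5: f ≡ 0 at y ∈ {3}; g ≡ 0 at y ∈ ∅; common: ∅.
  x = 6: f ≡ 0 at y ∈ {0}; g ≡ 0 at y ∈ ∅; common: ∅.
Collecting: common zeros = {(1, 1)}, so the count is 1.
Comparison with the Bézout bound: 1 ≤ 2 = deg(f)·deg(g), as expected for curves with no common component (the affine F_7-count falls short of the bound because intersections may lie at infinity, over extension fields, or carry multiplicity).


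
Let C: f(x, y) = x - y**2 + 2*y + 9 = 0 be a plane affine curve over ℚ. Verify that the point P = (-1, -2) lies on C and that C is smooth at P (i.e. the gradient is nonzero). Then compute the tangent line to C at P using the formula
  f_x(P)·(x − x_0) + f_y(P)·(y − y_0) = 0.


Tangent line at P: x + 6*y + 13 = 0.

Step 1: f(-1, -2) = 0, so P lies on C.
Step 2: partial derivatives
  f_x(x, y) = 1, f_y(x, y) = 2 - 2*y.
  f_x(P) = 1, f_y(P) = 6 (gradient nonzero, so P is smooth).
Step 3: tangent line at P: 1·(x − -1) + 6·(y − -2) = 0.
Expanding: x + 6*y + 13 = 0.


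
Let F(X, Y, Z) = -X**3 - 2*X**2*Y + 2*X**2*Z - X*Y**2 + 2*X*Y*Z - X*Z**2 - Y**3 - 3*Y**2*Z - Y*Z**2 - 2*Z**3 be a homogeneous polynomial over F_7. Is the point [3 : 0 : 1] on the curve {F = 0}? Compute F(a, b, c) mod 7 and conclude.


F(3,0,1) ≡ 0 (mod 7); P is on the curve.

Evaluate F(3, 0, 1) term-by-term (mod 7).
  -X**3 ↦ -1·27·1·1 = -27
  -2*X**2*Y ↦ -2·9·0·1 = 0
  2*X**2*Z ↦ 2·9·1·1 = 18
  -X*Y**2 ↦ -1·3·0·1 = 0
  2*X*Y*Z ↦ 2·3·0·1 = 0
  -X*Z**2 ↦ -1·3·1·1 = -3
  -Y**3 ↦ -1·1·0·1 = 0
  -3*Y**2*Z ↦ -3·1·0·1 = 0
  -Y*Z**2 ↦ -1·1·0·1 = 0
  -2*Z**3 ↦ -2·1·1·1 = -2
Sum: F(3, 0, 1) = (-27) + (0) + (18) + (0) + (0) + (-3) + (0) + (0) + (0) + (-2) = -14.
Reducing mod 7: -14 ≡ 0 (mod 7).
Since F(a, b, c) ≡ 0 (mod 7), P lies on the curve.


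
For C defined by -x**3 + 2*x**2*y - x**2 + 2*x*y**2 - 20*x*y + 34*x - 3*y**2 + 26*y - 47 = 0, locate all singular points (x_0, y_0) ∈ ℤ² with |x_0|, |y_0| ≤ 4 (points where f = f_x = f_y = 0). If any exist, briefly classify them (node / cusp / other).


Singular points: {(2, 3)}; classification: node.

Compute partial derivatives:
  f_x = -3*x**2 + 4*x*y - 2*x + 2*y**2 - 20*y + 34.
  f_y = 2*x**2 + 4*x*y - 20*x - 6*y + 26.
Scan x_0 ∈ {−4, ..., 4}. For each x_0, f_y(x_0, y) is a polynomial in y; find its integer roots y ∈ {−4, ..., 4}, then test f_x and f at those candidates.
  x = -4: f_y(-4, y) = 138 - 22*y; no integer root y with |y| ≤ 4.
  x = -3: f_y(-3, y) = 104 - 18*y; no integer root y with |y| ≤ 4.
  x = -2: f_y(-2, y) = 74 - 14*y; no integer root y with |y| ≤ 4.
  x = -1: f_y(-1, y) = 48 - 10*y; no integer root y with |y| ≤ 4.
  x = 0: f_y(0, y) = 26 - 6*y; no integer root y with |y| ≤ 4.
  x = 1: f_y(1, y) = 8 - 2*y; vanishes at y ∈ {4}. (1, 4): f_x = -3 ≠ 0.
  x = 2: f_y(2, y) = 2*y - 6; vanishes at y ∈ {3}. (2, 3): f_x = 0, f = 0 — SINGULAR.
  x = 3: f_y(3, y) = 6*y - 16; no integer root y with |y| ≤ 4.
  x = 4: f_y(4, y) = 10*y - 22; no integer root y with |y| ≤ 4.
Only singular point on the grid: (2, 3).
Classify: substitute x = 2 + u, y = 3 + v and expand: f = -u**3 + 2*u**2*v - u**2 + 2*u*v**2 + v**2.
No constant or linear terms (consistent with a singular point). Quadratic part: -u**2 + v**2. Cubic part: -u**3 + 2*u**2*v + 2*u*v**2.
The quadratic part v**2 - u**2 = (v − u)(v + u) splits into two distinct linear factors, so there are two distinct tangent lines y − 3 = ±(x − 2) — this is a node (ordinary double point).
Classification: node.


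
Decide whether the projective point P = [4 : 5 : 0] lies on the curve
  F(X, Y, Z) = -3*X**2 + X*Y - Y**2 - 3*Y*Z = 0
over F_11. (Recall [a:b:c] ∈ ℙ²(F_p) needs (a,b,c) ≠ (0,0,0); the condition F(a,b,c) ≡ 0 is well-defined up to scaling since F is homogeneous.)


F(4,5,0) ≡ 2 (mod 11); P is NOT on the curve.

Evaluate F(4, 5, 0) term-by-term (mod 11).
  -3*X**2 ↦ -3·16·1·1 = -48
  X*Y ↦ 1·4·5·1 = 20
  -Y**2 ↦ -1·1·25·1 = -25
  -3*Y*Z ↦ -3·1·5·0 = 0
Sum: F(4, 5, 0) = (-48) + (20) + (-25) + (0) = -53.
Reducing mod 11: -53 ≡ 2 (mod 11).
Since F(a, b, c) ≡ 2 ≠ 0 (mod 11), P does NOT lie on the curve.


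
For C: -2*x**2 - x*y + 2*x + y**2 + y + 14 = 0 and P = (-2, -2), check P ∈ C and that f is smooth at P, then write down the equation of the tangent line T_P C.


Tangent line at P: 12*x - y + 22 = 0.

Step 1: f(-2, -2) = 0, so P lies on C.
Step 2: partial derivatives
  f_x(x, y) = -4*x - y + 2, f_y(x, y) = -x + 2*y + 1.
  f_x(P) = 12, f_y(P) = -1 (gradient nonzero, so P is smooth).
Step 3: tangent line at P: 12·(x − -2) + -1·(y − -2) = 0.
Expanding: 12*x - y + 22 = 0.


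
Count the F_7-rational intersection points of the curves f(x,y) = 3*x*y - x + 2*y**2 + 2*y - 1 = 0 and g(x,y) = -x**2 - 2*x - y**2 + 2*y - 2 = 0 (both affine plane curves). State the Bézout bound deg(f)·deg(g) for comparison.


Common zeros: ∅; count = 0; Bézout bound = 4.

deg(f) = 2, deg(g) = 2, so Bézout bound = 4.
Scan x ∈ F_7. For each x, list the y ∈ F_7 with f(x, y) ≡ 0 and those with g(x, y) ≡ 0 (mod 7); the common zeros in that column are the intersection.
  x = 0: f ≡ 0 at y ∈ ∅; g ≡ 0 at y ∈ ∅; common: ∅.
  x = 1: f ≡ 0 at y ∈ ∅; g ≡ 0 at y ∈ ∅; common: ∅.
  x = 2: f ≡ 0 at y ∈ {1, 2}; g ≡ 0 at y ∈ ∅; common: ∅.
  x = 3: f ≡ 0 at y ∈ ∅; g ≡ 0 at y ∈ ∅; common: ∅.
  x = 4: f ≡ 0 at y ∈ ∅; g ≡ 0 at y ∈ ∅; common: ∅.
  x = 5: f ≡ 0 at y ∈ {3, 6}; g ≡ 0 at y ∈ ∅; common: ∅.
  x = 6: f ≡ 0 at y ∈ {0, 4}; g ≡ 0 at y ∈ {1}; common: ∅.
Collecting: common zeros = ∅, so the count is 0.
Comparison with the Bézout bound: 0 ≤ 4 = deg(f)·deg(g), as expected for curves with no common component (the affine F_7-count falls short of the bound because intersections may lie at infinity, over extension fields, or carry multiplicity).


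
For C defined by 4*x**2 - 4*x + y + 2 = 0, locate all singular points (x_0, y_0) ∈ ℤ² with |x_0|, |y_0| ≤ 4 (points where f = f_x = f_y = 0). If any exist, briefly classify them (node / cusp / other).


No singular points in the scanned grid; C is smooth there.

Compute partial derivatives:
  f_x = 8*x - 4.
  f_y = 1.
f_y = 1 is a nonzero constant, so f_y never vanishes: no point (x, y) can satisfy f = f_x = f_y = 0. In particular no (x, y) ∈ {−4, ..., 4}² is singular; the curve is smooth.


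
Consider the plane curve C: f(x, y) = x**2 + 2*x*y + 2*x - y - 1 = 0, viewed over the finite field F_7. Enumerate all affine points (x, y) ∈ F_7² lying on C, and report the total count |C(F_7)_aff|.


Affine F_7-points: {(0, 6), (1, 5), (2, 0), (3, 0), (5, 4), (6, 4)}; count = 6.

For each of the 49 pairs (x, y) ∈ F_7², evaluate f(x, y) mod 7. Record the zeros.
  x = 0: [0↦6, 1↦5, 2↦4, 3↦3, 4↦2, 5↦1, 6↦0]  zeros at y ∈ {6}
  x = 1: [0↦2, 1↦3, 2↦4, 3↦5, 4↦6, 5↦0, 6↦1]  zeros at y ∈ {5}
  x = 2: [0↦0, 1↦3, 2↦6, 3↦2, 4↦5, 5↦1, 6↦4]  zeros at y ∈ {0}
  x = 3: [0↦0, 1↦5, 2↦3, 3↦1, 4↦6, 5↦4, 6↦2]  zeros at y ∈ {0}
  x = 4: [0↦2, 1↦2, 2↦2, 3↦2, 4↦2, 5↦2, 6↦2]  zeros at y ∈ ∅
  x = 5: [0↦6, 1↦1, 2↦3, 3↦5, 4↦0, 5↦2, 6↦4]  zeros at y ∈ {4}
  x = 6: [0↦5, 1↦2, 2↦6, 3↦3, 4↦0, 5↦4, 6↦1]  zeros at y ∈ {4}
Collecting zeros: affine points = {(0, 6), (1, 5), (2, 0), (3, 0), (5, 4), (6, 4)}.
Total count |C(F_7)_aff| = 6.


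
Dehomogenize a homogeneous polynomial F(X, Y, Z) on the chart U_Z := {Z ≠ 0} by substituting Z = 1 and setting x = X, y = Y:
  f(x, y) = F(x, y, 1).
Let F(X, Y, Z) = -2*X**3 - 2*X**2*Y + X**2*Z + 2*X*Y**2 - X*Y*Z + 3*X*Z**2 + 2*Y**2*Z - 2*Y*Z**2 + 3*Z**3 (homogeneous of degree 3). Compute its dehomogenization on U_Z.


f(x, y) = -2*x**3 - 2*x**2*y + x**2 + 2*x*y**2 - x*y + 3*x + 2*y**2 - 2*y + 3

On U_Z we set Z = 1. Each monomial c·X^i·Y^j·Z^k in F becomes c·x^i·y^j·1^k = c·x^i·y^j.
Substituting Z = 1: F(X, Y, 1) = -2*x**3 - 2*x**2*y + x**2 + 2*x*y**2 - x*y + 3*x + 2*y**2 - 2*y + 3.
Note: deg(f) ≤ deg(F) = 3; strict inequality happens when F is divisible by Z (lost terms).


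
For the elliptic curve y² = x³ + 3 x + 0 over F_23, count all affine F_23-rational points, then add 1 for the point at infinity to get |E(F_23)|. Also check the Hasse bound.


Affine points = {(0, 0), (1, 2), (1, 21), (3, 6), (3, 17), (5, 5), (5, 18), (6, 2), (6, 21), (10, 8), (10, 15), (12, 4), (12, 19), (14, 7), (14, 16), (15, 4), (15, 19), (16, 2), (16, 21), (19, 4), (19, 19), (21, 3), (21, 20)}; affine count = 23; |E(F_23)| = 24.

Discriminant check: Δ ∝ 4a³ + 27b² = 4·3³ + 27·0² = 4·27 + 27·0 ≡ 16 (mod 23). Nonzero ⇒ E is nonsingular.
For each x ∈ F_23, compute rhs = x³ + 3·x + 0 mod 23, then count y ∈ F_23 with y² ≡ rhs.
  x = 0: rhs = 0, matching y values: 0 (1 points).
  x = 1: rhs = 4, matching y values: 2, 21 (2 points).
  x = 2: rhs = 14, matching y values: none (0 points).
  x = 3: rhs = 13, matching y values: 6, 17 (2 points).
  x = 4: rhs = 7, matching y values: none (0 points).
  x = 5: rhs = 2, matching y values: 5, 18 (2 points).
  x = 6: rhs = 4, matching y values: 2, 21 (2 points).
  x = 7: rhs = 19, matching y values: none (0 points).
  x = 8: rhs = 7, matching y values: none (0 points).
  x = 9: rhs = 20, matching y values: none (0 points).
  x = 10: rhs = 18, matching y values: 8, 15 (2 points).
  x = 11: rhs = 7, matching y values: none (0 points).
  x = 12: rhs = 16, matching y values: 4, 19 (2 points).
  x = 13: rhs = 5, matching y values: none (0 points).
  x = 14: rhs = 3, matching y values: 7, 16 (2 points).
  x = 15: rhs = 16, matching y values: 4, 19 (2 points).
  x = 16: rhs = 4, matching y values: 2, 21 (2 points).
  x = 17: rhs = 19, matching y values: none (0 points).
  x = 18: rhs = 21, matching y values: none (0 points).
  x = 19: rhs = 16, matching y values: 4, 19 (2 points).
  x = 20: rhs = 10, matching y values: none (0 points).
  x = 21: rhs = 9, matching y values: 3, 20 (2 points).
  x = 22: rhs = 19, matching y values: none (0 points).
Total affine count: 23.
Full point count |E(F_23)| = 23 + 1 = 24.
Hasse bound: |24 − (23+1)| = |0| = 0 ≤ 2√23 ≈ 9.5917 ✓.


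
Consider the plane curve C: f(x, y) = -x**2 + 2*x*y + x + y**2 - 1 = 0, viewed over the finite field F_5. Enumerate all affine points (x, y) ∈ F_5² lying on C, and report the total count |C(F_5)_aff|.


Affine F_5-points: {(0, 1), (0, 4), (3, 1), (3, 3), (4, 3), (4, 4)}; count = 6.

For each of the 25 pairs (x, y) ∈ F_5², evaluate f(x, y) mod 5. Record the zeros.
  x = 0: [0↦4, 1↦0, 2↦3, 3↦3, 4↦0]  zeros at y ∈ {1, 4}
  x = 1: [0↦4, 1↦2, 2↦2, 3↦4, 4↦3]  zeros at y ∈ ∅
  x = 2: [0↦2, 1↦2, 2↦4, 3↦3, 4↦4]  zeros at y ∈ ∅
  x = 3: [0↦3, 1↦0, 2↦4, 3↦0, 4↦3]  zeros at y ∈ {1, 3}
  x = 4: [0↦2, 1↦1, 2↦2, 3↦0, 4↦0]  zeros at y ∈ {3, 4}
Collecting zeros: affine points = {(0, 1), (0, 4), (3, 1), (3, 3), (4, 3), (4, 4)}.
Total count |C(F_5)_aff| = 6.


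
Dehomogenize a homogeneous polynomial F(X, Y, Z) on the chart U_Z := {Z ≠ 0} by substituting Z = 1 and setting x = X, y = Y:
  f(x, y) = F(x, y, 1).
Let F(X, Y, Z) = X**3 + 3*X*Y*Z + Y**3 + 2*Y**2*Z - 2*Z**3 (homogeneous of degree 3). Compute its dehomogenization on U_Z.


f(x, y) = x**3 + 3*x*y + y**3 + 2*y**2 - 2

On U_Z we set Z = 1. Each monomial c·X^i·Y^j·Z^k in F becomes c·x^i·y^j·1^k = c·x^i·y^j.
Substituting Z = 1: F(X, Y, 1) = x**3 + 3*x*y + y**3 + 2*y**2 - 2.
Note: deg(f) ≤ deg(F) = 3; strict inequality happens when F is divisible by Z (lost terms).


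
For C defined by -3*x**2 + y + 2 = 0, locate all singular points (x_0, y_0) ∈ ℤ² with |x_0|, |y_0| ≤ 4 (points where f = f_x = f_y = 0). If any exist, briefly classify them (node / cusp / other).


No singular points in the scanned grid; C is smooth there.

Compute partial derivatives:
  f_x = -6*x.
  f_y = 1.
f_y = 1 is a nonzero constant, so f_y never vanishes: no point (x, y) can satisfy f = f_x = f_y = 0. In particular no (x, y) ∈ {−4, ..., 4}² is singular; the curve is smooth.


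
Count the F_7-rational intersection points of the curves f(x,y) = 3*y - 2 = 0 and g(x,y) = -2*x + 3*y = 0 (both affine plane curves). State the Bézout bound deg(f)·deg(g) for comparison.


Common zeros: {(1, 3)}; count = 1; Bézout bound = 1.

deg(f) = 1, deg(g) = 1, so Bézout bound = 1.
Scan x ∈ F_7. For each x, list the y ∈ F_7 with f(x, y) ≡ 0 and those with g(x, y) ≡ 0 (mod 7); the common zeros in that column are the intersection.
  x = 0: f ≡ 0 at y ∈ {3}; g ≡ 0 at y ∈ {0}; common: ∅.
  x = 1: f ≡ 0 at y ∈ {3}; g ≡ 0 at y ∈ {3}; common: {3}.
  x = 2: f ≡ 0 at y ∈ {3}; g ≡ 0 at y ∈ {6}; common: ∅.
  x = 3: f ≡ 0 at y ∈ {3}; g ≡ 0 at y ∈ {2}; common: ∅.
  x = 4: f ≡ 0 at y ∈ {3}; g ≡ 0 at y ∈ {5}; common: ∅.
  x = 5: f ≡ 0 at y ∈ {3}; g ≡ 0 at y ∈ {1}; common: ∅.
  x = 6: f ≡ 0 at y ∈ {3}; g ≡ 0 at y ∈ {4}; common: ∅.
Collecting: common zeros = {(1, 3)}, so the count is 1.
Comparison with the Bézout bound: 1 ≤ 1 = deg(f)·deg(g), as expected for curves with no common component (the bound is attained).


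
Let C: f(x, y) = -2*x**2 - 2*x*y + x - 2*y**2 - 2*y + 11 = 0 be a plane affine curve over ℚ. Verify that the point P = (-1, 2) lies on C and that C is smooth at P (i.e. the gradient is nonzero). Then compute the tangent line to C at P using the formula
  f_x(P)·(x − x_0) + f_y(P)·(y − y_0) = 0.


Tangent line at P: x - 8*y + 17 = 0.

Step 1: f(-1, 2) = 0, so P lies on C.
Step 2: partial derivatives
  f_x(x, y) = -4*x - 2*y + 1, f_y(x, y) = -2*x - 4*y - 2.
  f_x(P) = 1, f_y(P) = -8 (gradient nonzero, so P is smooth).
Step 3: tangent line at P: 1·(x − -1) + -8·(y − 2) = 0.
Expanding: x - 8*y + 17 = 0.


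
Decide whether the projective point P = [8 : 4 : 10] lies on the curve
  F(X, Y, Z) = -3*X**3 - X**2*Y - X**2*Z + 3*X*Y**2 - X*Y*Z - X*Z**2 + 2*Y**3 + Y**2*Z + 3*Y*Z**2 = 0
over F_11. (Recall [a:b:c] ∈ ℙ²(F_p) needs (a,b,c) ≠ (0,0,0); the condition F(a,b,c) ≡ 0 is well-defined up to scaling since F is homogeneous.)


F(8,4,10) ≡ 3 (mod 11); P is NOT on the curve.

Evaluate F(8, 4, 10) term-by-term (mod 11).
  -3*X**3 ↦ -3·512·1·1 = -1536
  -X**2*Y ↦ -1·64·4·1 = -256
  -X**2*Z ↦ -1·64·1·10 = -640
  3*X*Y**2 ↦ 3·8·16·1 = 384
  -X*Y*Z ↦ -1·8·4·10 = -320
  -X*Z**2 ↦ -1·8·1·100 = -800
  2*Y**3 ↦ 2·1·64·1 = 128
  Y**2*Z ↦ 1·1·16·10 = 160
  3*Y*Z**2 ↦ 3·1·4·100 = 1200
Sum: F(8, 4, 10) = (-1536) + (-256) + (-640) + (384) + (-320) + (-800) + (128) + (160) + (1200) = -1680.
Reducing mod 11: -1680 ≡ 3 (mod 11).
Since F(a, b, c) ≡ 3 ≠ 0 (mod 11), P does NOT lie on the curve.


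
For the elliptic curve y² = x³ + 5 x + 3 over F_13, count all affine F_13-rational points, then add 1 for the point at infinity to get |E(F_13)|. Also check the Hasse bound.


Affine points = {(0, 4), (0, 9), (1, 3), (1, 10), (4, 3), (4, 10), (5, 6), (5, 7), (7, 2), (7, 11), (8, 3), (8, 10), (9, 6), (9, 7), (10, 0), (12, 6), (12, 7)}; affine count = 17; |E(F_13)| = 18.

Discriminant check: Δ ∝ 4a³ + 27b² = 4·5³ + 27·3² = 4·125 + 27·9 ≡ 2 (mod 13). Nonzero ⇒ E is nonsingular.
For each x ∈ F_13, compute rhs = x³ + 5·x + 3 mod 13, then count y ∈ F_13 with y² ≡ rhs.
  x = 0: rhs = 3, matching y values: 4, 9 (2 points).
  x = 1: rhs = 9, matching y values: 3, 10 (2 points).
  x = 2: rhs = 8, matching y values: none (0 points).
  x = 3: rhs = 6, matching y values: none (0 points).
  x = 4: rhs = 9, matching y values: 3, 10 (2 points).
  x = 5: rhs = 10, matching y values: 6, 7 (2 points).
  x = 6: rhs = 2, matching y values: none (0 points).
  x = 7: rhs = 4, matching y values: 2, 11 (2 points).
  x = 8: rhs = 9, matching y values: 3, 10 (2 points).
  x = 9: rhs = 10, matching y values: 6, 7 (2 points).
  x = 10: rhs = 0, matching y values: 0 (1 points).
  x = 11: rhs = 11, matching y values: none (0 points).
  x = 12: rhs = 10, matching y values: 6, 7 (2 points).
Total affine count: 17.
Full point count |E(F_13)| = 17 + 1 = 18.
Hasse bound: |18 − (13+1)| = |4| = 4 ≤ 2√13 ≈ 7.2111 ✓.


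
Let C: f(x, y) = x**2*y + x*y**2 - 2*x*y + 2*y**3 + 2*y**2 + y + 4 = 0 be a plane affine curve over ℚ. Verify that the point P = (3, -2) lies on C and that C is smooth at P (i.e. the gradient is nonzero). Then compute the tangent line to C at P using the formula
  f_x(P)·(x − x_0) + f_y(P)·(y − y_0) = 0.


Tangent line at P: -4*x + 8*y + 28 = 0.

Step 1: f(3, -2) = 0, so P lies on C.
Step 2: partial derivatives
  f_x(x, y) = 2*x*y + y**2 - 2*y, f_y(x, y) = x**2 + 2*x*y - 2*x + 6*y**2 + 4*y + 1.
  f_x(P) = -4, f_y(P) = 8 (gradient nonzero, so P is smooth).
Step 3: tangent line at P: -4·(x − 3) + 8·(y − -2) = 0.
Expanding: -4*x + 8*y + 28 = 0.


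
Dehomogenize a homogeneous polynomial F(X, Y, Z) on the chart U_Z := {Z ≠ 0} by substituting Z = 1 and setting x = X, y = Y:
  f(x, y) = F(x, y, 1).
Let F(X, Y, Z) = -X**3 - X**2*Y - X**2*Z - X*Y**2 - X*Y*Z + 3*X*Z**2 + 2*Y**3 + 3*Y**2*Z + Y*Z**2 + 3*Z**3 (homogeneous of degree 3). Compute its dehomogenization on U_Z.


f(x, y) = -x**3 - x**2*y - x**2 - x*y**2 - x*y + 3*x + 2*y**3 + 3*y**2 + y + 3

On U_Z we set Z = 1. Each monomial c·X^i·Y^j·Z^k in F becomes c·x^i·y^j·1^k = c·x^i·y^j.
Substituting Z = 1: F(X, Y, 1) = -x**3 - x**2*y - x**2 - x*y**2 - x*y + 3*x + 2*y**3 + 3*y**2 + y + 3.
Note: deg(f) ≤ deg(F) = 3; strict inequality happens when F is divisible by Z (lost terms).


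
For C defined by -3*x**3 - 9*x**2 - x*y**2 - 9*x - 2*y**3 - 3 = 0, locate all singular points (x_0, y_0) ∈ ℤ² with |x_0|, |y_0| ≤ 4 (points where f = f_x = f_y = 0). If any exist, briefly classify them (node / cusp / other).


Singular points: {(-1, 0)}; classification: cusp.

Compute partial derivatives:
  f_x = -9*x**2 - 18*x - y**2 - 9.
  f_y = -2*x*y - 6*y**2.
Scan x_0 ∈ {−4, ..., 4}. For each x_0, f_y(x_0, y) is a polynomial in y; find its integer roots y ∈ {−4, ..., 4}, then test f_x and f at those candidates.
  x = -4: f_y(-4, y) = -6*y**2 + 8*y; vanishes at y ∈ {0}. (-4, 0): f_x = -81 ≠ 0.
  x = -3: f_y(-3, y) = -6*y**2 + 6*y; vanishes at y ∈ {0, 1}. (-3, 0): f_x = -36 ≠ 0; (-3, 1): f_x = -37 ≠ 0.
  x = -2: f_y(-2, y) = -6*y**2 + 4*y; vanishes at y ∈ {0}. (-2, 0): f_x = -9 ≠ 0.
  x = -1: f_y(-1, y) = -6*y**2 + 2*y; vanishes at y ∈ {0}. (-1, 0): f_x = 0, f = 0 — SINGULAR.
  x = 0: f_y(0, y) = -6*y**2; vanishes at y ∈ {0}. (0, 0): f_x = -9 ≠ 0.
  x = 1: f_y(1, y) = -6*y**2 - 2*y; vanishes at y ∈ {0}. (1, 0): f_x = -36 ≠ 0.
  x = 2: f_y(2, y) = -6*y**2 - 4*y; vanishes at y ∈ {0}. (2, 0): f_x = -81 ≠ 0.
  x = 3: f_y(3, y) = -6*y**2 - 6*y; vanishes at y ∈ {-1, 0}. (3, -1): f_x = -145 ≠ 0; (3, 0): f_x = -144 ≠ 0.
  x = 4: f_y(4, y) = -6*y**2 - 8*y; vanishes at y ∈ {0}. (4, 0): f_x = -225 ≠ 0.
Only singular point on the grid: (-1, 0).
Classify: substitute x = -1 + u, y = 0 + v and expand: f = -3*u**3 - u*v**2 - 2*v**3 + v**2.
No constant or linear terms (consistent with a singular point). Quadratic part: v**2. Cubic part: -3*u**3 - u*v**2 - 2*v**3.
The quadratic part v**2 is a perfect square, so there is a single (double) tangent line v = 0, i.e. y = 0. Restricting the cubic part to that line (v = 0) leaves -3*u**3 ≠ 0, so f is not divisible by v and the branch is v² ≈ 3*u**3 to lowest order — this is a cusp.
Classification: cusp.


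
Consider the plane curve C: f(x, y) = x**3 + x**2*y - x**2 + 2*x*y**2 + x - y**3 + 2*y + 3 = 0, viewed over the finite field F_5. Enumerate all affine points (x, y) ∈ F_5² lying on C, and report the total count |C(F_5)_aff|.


Affine F_5-points: {(1, 2), (3, 1), (3, 4), (4, 0), (4, 1), (4, 2)}; count = 6.

For each of the 25 pairs (x, y) ∈ F_5², evaluate f(x, y) mod 5. Record the zeros.
  x = 0: [0↦3, 1↦4, 2↦4, 3↦2, 4↦2]  zeros at y ∈ ∅
  x = 1: [0↦4, 1↦3, 2↦0, 3↦4, 4↦4]  zeros at y ∈ {2}
  x = 2: [0↦4, 1↦3, 2↦4, 3↦1, 4↦3]  zeros at y ∈ ∅
  x = 3: [0↦4, 1↦0, 2↦2, 3↦4, 4↦0]  zeros at y ∈ {1, 4}
  x = 4: [0↦0, 1↦0, 2↦0, 3↦4, 4↦1]  zeros at y ∈ {0, 1, 2}
Collecting zeros: affine points = {(1, 2), (3, 1), (3, 4), (4, 0), (4, 1), (4, 2)}.
Total count |C(F_5)_aff| = 6.


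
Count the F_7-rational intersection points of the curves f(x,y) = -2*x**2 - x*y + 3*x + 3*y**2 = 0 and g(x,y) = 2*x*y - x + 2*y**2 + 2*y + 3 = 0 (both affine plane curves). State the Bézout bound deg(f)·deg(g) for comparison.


Common zeros: ∅; count = 0; Bézout bound = 4.

deg(f) = 2, deg(g) = 2, so Bézout bound = 4.
Scan x ∈ F_7. For each x, list the y ∈ F_7 with f(x, y) ≡ 0 and those with g(x, y) ≡ 0 (mod 7); the common zeros in that column are the intersection.
  x = 0: f ≡ 0 at y ∈ {0}; g ≡ 0 at y ∈ {1, 5}; common: ∅.
  x = 1: f ≡ 0 at y ∈ ∅; g ≡ 0 at y ∈ {6}; common: ∅.
  x = 2: f ≡ 0 at y ∈ {5}; g ≡ 0 at y ∈ {2}; common: ∅.
  x = 3: f ≡ 0 at y ∈ ∅; g ≡ 0 at y ∈ {0, 3}; common: ∅.
  x = 4: f ≡ 0 at y ∈ {1, 5}; g ≡ 0 at y ∈ ∅; common: ∅.
  x = 5: f ≡ 0 at y ∈ {0, 4}; g ≡ 0 at y ∈ ∅; common: ∅.
  x = 6: f ≡ 0 at y ∈ ∅; g ≡ 0 at y ∈ ∅; common: ∅.
Collecting: common zeros = ∅, so the count is 0.
Comparison with the Bézout bound: 0 ≤ 4 = deg(f)·deg(g), as expected for curves with no common component (the affine F_7-count falls short of the bound because intersections may lie at infinity, over extension fields, or carry multiplicity).


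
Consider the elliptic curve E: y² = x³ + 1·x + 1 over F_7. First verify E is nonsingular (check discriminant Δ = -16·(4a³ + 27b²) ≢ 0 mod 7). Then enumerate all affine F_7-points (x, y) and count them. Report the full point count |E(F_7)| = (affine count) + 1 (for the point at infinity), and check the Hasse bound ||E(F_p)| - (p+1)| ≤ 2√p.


Affine points = {(0, 1), (0, 6), (2, 2), (2, 5)}; affine count = 4; |E(F_7)| = 5.

Discriminant check: Δ ∝ 4a³ + 27b² = 4·1³ + 27·1² = 4·1 + 27·1 ≡ 3 (mod 7). Nonzero ⇒ E is nonsingular.
For each x ∈ F_7, compute rhs = x³ + 1·x + 1 mod 7, then count y ∈ F_7 with y² ≡ rhs.
  x = 0: rhs = 1, matching y values: 1, 6 (2 points).
  x = 1: rhs = 3, matching y values: none (0 points).
  x = 2: rhs = 4, matching y values: 2, 5 (2 points).
  x = 3: rhs = 3, matching y values: none (0 points).
  x = 4: rhs = 6, matching y values: none (0 points).
  x = 5: rhs = 5, matching y values: none (0 points).
  x = 6: rhs = 6, matching y values: none (0 points).
Total affine count: 4.
Full point count |E(F_7)| = 4 + 1 = 5.
Hasse bound: |5 − (7+1)| = |-3| = 3 ≤ 2√7 ≈ 5.2915 ✓.


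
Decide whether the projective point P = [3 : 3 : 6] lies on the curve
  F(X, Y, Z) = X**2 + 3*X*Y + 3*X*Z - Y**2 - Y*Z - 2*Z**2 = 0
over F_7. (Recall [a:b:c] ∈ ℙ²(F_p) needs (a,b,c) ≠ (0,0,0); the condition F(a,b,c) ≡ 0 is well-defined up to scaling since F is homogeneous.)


F(3,3,6) ≡ 5 (mod 7); P is NOT on the curve.

Evaluate F(3, 3, 6) term-by-term (mod 7).
  X**2 ↦ 1·9·1·1 = 9
  3*X*Y ↦ 3·3·3·1 = 27
  3*X*Z ↦ 3·3·1·6 = 54
  -Y**2 ↦ -1·1·9·1 = -9
  -Y*Z ↦ -1·1·3·6 = -18
  -2*Z**2 ↦ -2·1·1·36 = -72
Sum: F(3, 3, 6) = (9) + (27) + (54) + (-9) + (-18) + (-72) = -9.
Reducing mod 7: -9 ≡ 5 (mod 7).
Since F(a, b, c) ≡ 5 ≠ 0 (mod 7), P does NOT lie on the curve.


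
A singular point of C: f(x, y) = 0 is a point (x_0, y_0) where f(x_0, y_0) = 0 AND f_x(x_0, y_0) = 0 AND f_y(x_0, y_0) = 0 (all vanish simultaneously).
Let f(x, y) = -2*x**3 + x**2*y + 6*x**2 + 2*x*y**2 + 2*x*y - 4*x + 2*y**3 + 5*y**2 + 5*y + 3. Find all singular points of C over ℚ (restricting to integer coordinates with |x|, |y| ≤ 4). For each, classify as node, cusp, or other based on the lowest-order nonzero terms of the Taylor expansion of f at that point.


Singular points: {(1, -1)}; classification: node.

Compute partial derivatives:
  f_x = -6*x**2 + 2*x*y + 12*x + 2*y**2 + 2*y - 4.
  f_y = x**2 + 4*x*y + 2*x + 6*y**2 + 10*y + 5.
Scan x_0 ∈ {−4, ..., 4}. For each x_0, f_y(x_0, y) is a polynomial in y; find its integer roots y ∈ {−4, ..., 4}, then test f_x and f at those candidates.
  x = -4: f_y(-4, y) = 6*y**2 - 6*y + 13; no integer root y with |y| ≤ 4.
  x = -3: f_y(-3, y) = 6*y**2 - 2*y + 8; no integer root y with |y| ≤ 4.
  x = -2: f_y(-2, y) = 6*y**2 + 2*y + 5; no integer root y with |y| ≤ 4.
  x = -1: f_y(-1, y) = 6*y**2 + 6*y + 4; no integer root y with |y| ≤ 4.
  x = 0: f_y(0, y) = 6*y**2 + 10*y + 5; no integer root y with |y| ≤ 4.
  x = 1: f_y(1, y) = 6*y**2 + 14*y + 8; vanishes at y ∈ {-1}. (1, -1): f_x = 0, f = 0 — SINGULAR.
  x = 2: f_y(2, y) = 6*y**2 + 18*y + 13; no integer root y with |y| ≤ 4.
  x = 3: f_y(3, y) = 6*y**2 + 22*y + 20; vanishes at y ∈ {-2}. (3, -2): f_x = -30 ≠ 0.
  x = 4: f_y(4, y) = 6*y**2 + 26*y + 29; no integer root y with |y| ≤ 4.
Only singular point on the grid: (1, -1).
Classify: substitute x = 1 + u, y = -1 + v and expand: f = -2*u**3 + u**2*v - u**2 + 2*u*v**2 + 2*v**3 + v**2.
No constant or linear terms (consistent with a singular point). Quadratic part: -u**2 + v**2. Cubic part: -2*u**3 + u**2*v + 2*u*v**2 + 2*v**3.
The quadratic part v**2 - u**2 = (v − u)(v + u) splits into two distinct linear factors, so there are two distinct tangent lines y − -1 = ±(x − 1) — this is a node (ordinary double point).
Classification: node.


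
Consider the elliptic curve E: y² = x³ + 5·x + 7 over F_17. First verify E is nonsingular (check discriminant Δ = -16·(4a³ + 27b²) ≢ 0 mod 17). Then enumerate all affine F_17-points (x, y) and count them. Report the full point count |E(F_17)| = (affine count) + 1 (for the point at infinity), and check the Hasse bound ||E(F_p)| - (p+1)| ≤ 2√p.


Affine points = {(1, 8), (1, 9), (2, 5), (2, 12), (3, 7), (3, 10), (5, 2), (5, 15), (6, 7), (6, 10), (8, 7), (8, 10), (9, 4), (9, 13), (11, 4), (11, 13), (13, 5), (13, 12), (14, 4), (14, 13), (16, 1), (16, 16)}; affine count = 22; |E(F_17)| = 23.

Discriminant check: Δ ∝ 4a³ + 27b² = 4·5³ + 27·7² = 4·125 + 27·49 ≡ 4 (mod 17). Nonzero ⇒ E is nonsingular.
For each x ∈ F_17, compute rhs = x³ + 5·x + 7 mod 17, then count y ∈ F_17 with y² ≡ rhs.
  x = 0: rhs = 7, matching y values: none (0 points).
  x = 1: rhs = 13, matching y values: 8, 9 (2 points).
  x = 2: rhs = 8, matching y values: 5, 12 (2 points).
  x = 3: rhs = 15, matching y values: 7, 10 (2 points).
  x = 4: rhs = 6, matching y values: none (0 points).
  x = 5: rhs = 4, matching y values: 2, 15 (2 points).
  x = 6: rhs = 15, matching y values: 7, 10 (2 points).
  x = 7: rhs = 11, matching y values: none (0 points).
  x = 8: rhs = 15, matching y values: 7, 10 (2 points).
  x = 9: rhs = 16, matching y values: 4, 13 (2 points).
  x = 10: rhs = 3, matching y values: none (0 points).
  x = 11: rhs = 16, matching y values: 4, 13 (2 points).
  x = 12: rhs = 10, matching y values: none (0 points).
  x = 13: rhs = 8, matching y values: 5, 12 (2 points).
  x = 14: rhs = 16, matching y values: 4, 13 (2 points).
  x = 15: rhs = 6, matching y values: none (0 points).
  x = 16: rhs = 1, matching y values: 1, 16 (2 points).
Total affine count: 22.
Full point count |E(F_17)| = 22 + 1 = 23.
Hasse bound: |23 − (17+1)| = |5| = 5 ≤ 2√17 ≈ 8.2462 ✓.


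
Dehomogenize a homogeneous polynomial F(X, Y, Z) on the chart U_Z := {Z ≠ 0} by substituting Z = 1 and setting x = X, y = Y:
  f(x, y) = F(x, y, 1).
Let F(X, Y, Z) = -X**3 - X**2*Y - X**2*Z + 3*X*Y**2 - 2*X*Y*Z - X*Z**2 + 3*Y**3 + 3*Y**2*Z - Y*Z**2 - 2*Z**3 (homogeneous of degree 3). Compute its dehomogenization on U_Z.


f(x, y) = -x**3 - x**2*y - x**2 + 3*x*y**2 - 2*x*y - x + 3*y**3 + 3*y**2 - y - 2

On U_Z we set Z = 1. Each monomial c·X^i·Y^j·Z^k in F becomes c·x^i·y^j·1^k = c·x^i·y^j.
Substituting Z = 1: F(X, Y, 1) = -x**3 - x**2*y - x**2 + 3*x*y**2 - 2*x*y - x + 3*y**3 + 3*y**2 - y - 2.
Note: deg(f) ≤ deg(F) = 3; strict inequality happens when F is divisible by Z (lost terms).


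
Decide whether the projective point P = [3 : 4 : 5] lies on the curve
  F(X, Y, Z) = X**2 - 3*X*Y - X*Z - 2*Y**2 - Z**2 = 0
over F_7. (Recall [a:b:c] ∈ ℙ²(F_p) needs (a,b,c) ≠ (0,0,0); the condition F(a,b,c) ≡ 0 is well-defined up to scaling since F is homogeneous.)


F(3,4,5) ≡ 6 (mod 7); P is NOT on the curve.

Evaluate F(3, 4, 5) term-by-term (mod 7).
  X**2 ↦ 1·9·1·1 = 9
  -3*X*Y ↦ -3·3·4·1 = -36
  -X*Z ↦ -1·3·1·5 = -15
  -2*Y**2 ↦ -2·1·16·1 = -32
  -Z**2 ↦ -1·1·1·25 = -25
Sum: F(3, 4, 5) = (9) + (-36) + (-15) + (-32) + (-25) = -99.
Reducing mod 7: -99 ≡ 6 (mod 7).
Since F(a, b, c) ≡ 6 ≠ 0 (mod 7), P does NOT lie on the curve.


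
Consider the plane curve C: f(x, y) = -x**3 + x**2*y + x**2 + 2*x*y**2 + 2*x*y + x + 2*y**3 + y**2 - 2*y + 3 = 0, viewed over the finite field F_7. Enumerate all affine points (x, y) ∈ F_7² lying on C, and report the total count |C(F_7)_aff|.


Affine F_7-points: {(2, 1), (2, 2), (2, 5), (3, 4), (4, 6)}; count = 5.

For each of the 49 pairs (x, y) ∈ F_7², evaluate f(x, y) mod 7. Record the zeros.
  x = 0: [0↦3, 1↦4, 2↦5, 3↦4, 4↦6, 5↦2, 6↦4]  zeros at y ∈ ∅
  x = 1: [0↦4, 1↦3, 2↦6, 3↦4, 4↦2, 5↦5, 6↦4]  zeros at y ∈ ∅
  x = 2: [0↦1, 1↦0, 2↦0, 3↦6, 4↦2, 5↦0, 6↦5]  zeros at y ∈ {1, 2, 5}
  x = 3: [0↦2, 1↦3, 2↦2, 3↦4, 4↦0, 5↦2, 6↦1]  zeros at y ∈ {4}
  x = 4: [0↦1, 1↦6, 2↦6, 3↦6, 4↦4, 5↦5, 6↦0]  zeros at y ∈ {6}
  x = 5: [0↦6, 1↦3, 2↦6, 3↦6, 4↦1, 5↦3, 6↦3]  zeros at y ∈ ∅
  x = 6: [0↦4, 1↦2, 2↦3, 3↦5, 4↦6, 5↦4, 6↦4]  zeros at y ∈ ∅
Collecting zeros: affine points = {(2, 1), (2, 2), (2, 5), (3, 4), (4, 6)}.
Total count |C(F_7)_aff| = 5.


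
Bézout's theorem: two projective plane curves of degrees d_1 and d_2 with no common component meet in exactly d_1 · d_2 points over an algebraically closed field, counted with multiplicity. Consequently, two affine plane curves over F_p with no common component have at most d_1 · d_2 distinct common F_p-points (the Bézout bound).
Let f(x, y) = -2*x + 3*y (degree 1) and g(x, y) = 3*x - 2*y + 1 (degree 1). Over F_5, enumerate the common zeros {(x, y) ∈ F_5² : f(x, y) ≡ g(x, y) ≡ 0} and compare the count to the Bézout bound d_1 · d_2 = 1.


Common zeros: ∅; count = 0; Bézout bound = 1.

deg(f) = 1, deg(g) = 1, so Bézout bound = 1.
Scan x ∈ F_5. For each x, list the y ∈ F_5 with f(x, y) ≡ 0 and those with g(x, y) ≡ 0 (mod 5); the common zeros in that column are the intersection.
  x = 0: f ≡ 0 at y ∈ {0}; g ≡ 0 at y ∈ {3}; common: ∅.
  x = 1: f ≡ 0 at y ∈ {4}; g ≡ 0 at y ∈ {2}; common: ∅.
  x = 2: f ≡ 0 at y ∈ {3}; g ≡ 0 at y ∈ {1}; common: ∅.
  x = 3: f ≡ 0 at y ∈ {2}; g ≡ 0 at y ∈ {0}; common: ∅.
  x = 4: f ≡ 0 at y ∈ {1}; g ≡ 0 at y ∈ {4}; common: ∅.
Collecting: common zeros = ∅, so the count is 0.
Comparison with the Bézout bound: 0 ≤ 1 = deg(f)·deg(g), as expected for curves with no common component (the affine F_5-count falls short of the bound because intersections may lie at infinity, over extension fields, or carry multiplicity).


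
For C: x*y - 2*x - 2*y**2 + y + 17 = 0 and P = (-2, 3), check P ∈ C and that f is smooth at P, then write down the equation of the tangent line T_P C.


Tangent line at P: x - 13*y + 41 = 0.

Step 1: f(-2, 3) = 0, so P lies on C.
Step 2: partial derivatives
  f_x(x, y) = y - 2, f_y(x, y) = x - 4*y + 1.
  f_x(P) = 1, f_y(P) = -13 (gradient nonzero, so P is smooth).
Step 3: tangent line at P: 1·(x − -2) + -13·(y − 3) = 0.
Expanding: x - 13*y + 41 = 0.


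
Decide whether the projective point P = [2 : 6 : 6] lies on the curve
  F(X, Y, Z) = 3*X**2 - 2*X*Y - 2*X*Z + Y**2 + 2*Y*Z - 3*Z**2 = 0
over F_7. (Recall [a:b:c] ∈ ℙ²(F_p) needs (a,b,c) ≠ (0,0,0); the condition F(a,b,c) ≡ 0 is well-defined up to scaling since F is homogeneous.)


F(2,6,6) ≡ 6 (mod 7); P is NOT on the curve.

Evaluate F(2, 6, 6) term-by-term (mod 7).
  3*X**2 ↦ 3·4·1·1 = 12
  -2*X*Y ↦ -2·2·6·1 = -24
  -2*X*Z ↦ -2·2·1·6 = -24
  Y**2 ↦ 1·1·36·1 = 36
  2*Y*Z ↦ 2·1·6·6 = 72
  -3*Z**2 ↦ -3·1·1·36 = -108
Sum: F(2, 6, 6) = (12) + (-24) + (-24) + (36) + (72) + (-108) = -36.
Reducing mod 7: -36 ≡ 6 (mod 7).
Since F(a, b, c) ≡ 6 ≠ 0 (mod 7), P does NOT lie on the curve.


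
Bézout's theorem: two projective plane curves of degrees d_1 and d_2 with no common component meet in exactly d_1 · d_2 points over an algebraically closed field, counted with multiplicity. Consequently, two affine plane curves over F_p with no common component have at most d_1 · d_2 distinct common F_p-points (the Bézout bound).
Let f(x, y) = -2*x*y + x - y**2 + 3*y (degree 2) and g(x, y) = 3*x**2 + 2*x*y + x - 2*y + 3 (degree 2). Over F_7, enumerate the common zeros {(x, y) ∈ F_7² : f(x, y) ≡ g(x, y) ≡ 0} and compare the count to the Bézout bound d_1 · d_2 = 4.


Common zeros: ∅; count = 0; Bézout bound = 4.

deg(f) = 2, deg(g) = 2, so Bézout bound = 4.
Scan x ∈ F_7. For each x, list the y ∈ F_7 with f(x, y) ≡ 0 and those with g(x, y) ≡ 0 (mod 7); the common zeros in that column are the intersection.
  x = 0: f ≡ 0 at y ∈ {0, 3}; g ≡ 0 at y ∈ {5}; common: ∅.
  x = 1: f ≡ 0 at y ∈ ∅; g ≡ 0 at y ∈ {0, 1, 2, 3, 4, 5, 6}; common: ∅.
  x = 2: f ≡ 0 at y ∈ {1, 5}; g ≡ 0 at y ∈ {2}; common: ∅.
  x = 3: f ≡ 0 at y ∈ {2}; g ≡ 0 at y ∈ {4}; common: ∅.
  x = 4: f ≡ 0 at y ∈ ∅; g ≡ 0 at y ∈ {6}; common: ∅.
  x = 5: f ≡ 0 at y ∈ ∅; g ≡ 0 at y ∈ {1}; common: ∅.
  x = 6: f ≡ 0 at y ∈ {6}; g ≡ 0 at y ∈ {3}; common: ∅.
Collecting: common zeros = ∅, so the count is 0.
Comparison with the Bézout bound: 0 ≤ 4 = deg(f)·deg(g), as expected for curves with no common component (the affine F_7-count falls short of the bound because intersections may lie at infinity, over extension fields, or carry multiplicity).


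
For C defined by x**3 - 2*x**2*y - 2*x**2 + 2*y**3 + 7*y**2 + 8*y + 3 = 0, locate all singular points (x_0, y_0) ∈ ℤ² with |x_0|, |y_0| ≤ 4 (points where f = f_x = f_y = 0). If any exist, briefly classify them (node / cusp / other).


Singular points: {(0, -1)}; classification: cusp.

Compute partial derivatives:
  f_x = 3*x**2 - 4*x*y - 4*x.
  f_y = -2*x**2 + 6*y**2 + 14*y + 8.
Scan x_0 ∈ {−4, ..., 4}. For each x_0, f_y(x_0, y) is a polynomial in y; find its integer roots y ∈ {−4, ..., 4}, then test f_x and f at those candidates.
  x = -4: f_y(-4, y) = 6*y**2 + 14*y - 24; no integer root y with |y| ≤ 4.
  x = -3: f_y(-3, y) = 6*y**2 + 14*y - 10; no integer root y with |y| ≤ 4.
  x = -2: f_y(-2, y) = 6*y**2 + 14*y; vanishes at y ∈ {0}. (-2, 0): f_x = 20 ≠ 0.
  x = -1: f_y(-1, y) = 6*y**2 + 14*y + 6; no integer root y with |y| ≤ 4.
  x = 0: f_y(0, y) = 6*y**2 + 14*y + 8; vanishes at y ∈ {-1}. (0, -1): f_x = 0, f = 0 — SINGULAR.
  x = 1: f_y(1, y) = 6*y**2 + 14*y + 6; no integer root y with |y| ≤ 4.
  x = 2: f_y(2, y) = 6*y**2 + 14*y; vanishes at y ∈ {0}. (2, 0): f_x = 4 ≠ 0.
  x = 3: f_y(3, y) = 6*y**2 + 14*y - 10; no integer root y with |y| ≤ 4.
  x = 4: f_y(4, y) = 6*y**2 + 14*y - 24; no integer root y with |y| ≤ 4.
Only singular point on the grid: (0, -1).
Classify: substitute x = 0 + u, y = -1 + v and expand: f = u**3 - 2*u**2*v + 2*v**3 + v**2.
No constant or linear terms (consistent with a singular point). Quadratic part: v**2. Cubic part: u**3 - 2*u**2*v + 2*v**3.
The quadratic part v**2 is a perfect square, so there is a single (double) tangent line v = 0, i.e. y = -1. Restricting the cubic part to that line (v = 0) leaves u**3 ≠ 0, so f is not divisible by v and the branch is v² ≈ -u**3 to lowest order — this is a cusp.
Classification: cusp.
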